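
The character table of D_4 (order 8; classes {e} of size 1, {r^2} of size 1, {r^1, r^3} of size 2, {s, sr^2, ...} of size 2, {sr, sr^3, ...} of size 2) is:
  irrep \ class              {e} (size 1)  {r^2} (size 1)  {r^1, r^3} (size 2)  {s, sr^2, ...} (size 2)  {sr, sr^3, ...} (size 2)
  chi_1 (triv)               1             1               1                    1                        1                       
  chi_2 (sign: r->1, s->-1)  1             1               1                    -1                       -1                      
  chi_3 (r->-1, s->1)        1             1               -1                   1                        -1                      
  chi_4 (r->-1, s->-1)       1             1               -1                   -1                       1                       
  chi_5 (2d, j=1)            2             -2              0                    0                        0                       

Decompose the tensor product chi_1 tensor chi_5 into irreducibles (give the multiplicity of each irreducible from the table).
chi_1 tensor chi_5 = chi_5 (all other irreducibles have multiplicity 0).

Justification: The character of a tensor product is the pointwise product (chi_1 * chi_5)(C) = chi_1(C) * chi_5(C):
  {e}: (1)*(2), {r^2}: (1)*(-2), {r^1, r^3}: (1)*(0), {s, sr^2, ...}: (1)*(0), {sr, sr^3, ...}: (1)*(0)
so (chi_1 * chi_5) takes values
  {e} -> 2, {r^2} -> -2, {r^1, r^3} -> 0, {s, sr^2, ...} -> 0, {sr, sr^3, ...} -> 0.
Now take the inner product of this character with each irreducible chi from the table, <chi_1*chi_5, chi> = (1/8) sum_C |C| (chi_1*chi_5)(C) conj(chi(C)):
  <chi_1*chi_5, chi_1> = (1/8)[1*(2)*conj(1) + 1*(-2)*conj(1) + 2*(0)*conj(1) + 2*(0)*conj(1) + 2*(0)*conj(1)]
      = (1/8)[(2) + (-2) + (0) + (0) + (0)] = 0/8 = 0
  <chi_1*chi_5, chi_2> = (1/8)[1*(2)*conj(1) + 1*(-2)*conj(1) + 2*(0)*conj(1) + 2*(0)*conj(-1) + 2*(0)*conj(-1)]
      = (1/8)[(2) + (-2) + (0) + (0) + (0)] = 0/8 = 0
  <chi_1*chi_5, chi_3> = (1/8)[1*(2)*conj(1) + 1*(-2)*conj(1) + 2*(0)*conj(-1) + 2*(0)*conj(1) + 2*(0)*conj(-1)]
      = (1/8)[(2) + (-2) + (0) + (0) + (0)] = 0/8 = 0
  <chi_1*chi_5, chi_4> = (1/8)[1*(2)*conj(1) + 1*(-2)*conj(1) + 2*(0)*conj(-1) + 2*(0)*conj(-1) + 2*(0)*conj(1)]
      = (1/8)[(2) + (-2) + (0) + (0) + (0)] = 0/8 = 0
  <chi_1*chi_5, chi_5> = (1/8)[1*(2)*conj(2) + 1*(-2)*conj(-2) + 2*(0)*conj(0) + 2*(0)*conj(0) + 2*(0)*conj(0)]
      = (1/8)[(4) + (4) + (0) + (0) + (0)] = 8/8 = 1
Hence the multiplicities are chi_5: 1. Dimension check: dim(chi_1)*dim(chi_5) = 1*2 = 2 and sum (mult * dim) = 1*2 = 2.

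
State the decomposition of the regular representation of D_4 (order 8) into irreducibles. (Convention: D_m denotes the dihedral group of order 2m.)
Each irreducible V_i of dimension d_i appears with multiplicity d_i, i.e. rho_reg = (direct sum over all irreducibles V_i) d_i V_i. The irreducible dimensions for D_4 are 1, 1, 1, 1, 2: 4 irreducibles of dimension 1, each with multiplicity 1; 1 irreducible of dimension 2, with multiplicity 2. Total dimension 4*1*1 + 1*2*2 = 8 = |G|.

Details: General theorem: in the regular representation of a finite group G, each irreducible appears with multiplicity equal to its dimension. Check: dim(rho_reg) = sum d_i^2 = 1 + 1 + 1 + 1 + 4 = 8 = |G|.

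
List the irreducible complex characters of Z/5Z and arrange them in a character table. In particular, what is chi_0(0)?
Character table of Z/5Z (irreps indexed chi_0,...,chi_4 with chi_k(m) = zeta_5^(k*m), zeta_5 = exp(2*pi*i/5)):
  irrep \ class  {0} (size 1)  {1} (size 1)    {2} (size 1)    {3} (size 1)    {4} (size 1)  
  chi_0          1             1               1               1               1             
  chi_1          1             exp(2*I*pi/5)   exp(4*I*pi/5)   exp(-4*I*pi/5)  exp(-2*I*pi/5)
  chi_2          1             exp(4*I*pi/5)   exp(-2*I*pi/5)  exp(2*I*pi/5)   exp(-4*I*pi/5)
  chi_3          1             exp(-4*I*pi/5)  exp(2*I*pi/5)   exp(-2*I*pi/5)  exp(4*I*pi/5) 
  chi_4          1             exp(-2*I*pi/5)  exp(-4*I*pi/5)  exp(4*I*pi/5)   exp(2*I*pi/5) 

Spot check: chi_0(0) = zeta_5^(0*0) = zeta_5^0 = 1.

Derivation: Z/5Z is abelian, so all 5 irreducible complex representations are 1-dimensional. They are given by chi_k(m) = zeta_5^(k*m) for k = 0,...,4. Row orthogonality: sum_m chi_k(m) conj(chi_l(m)) = 5 * [k = l].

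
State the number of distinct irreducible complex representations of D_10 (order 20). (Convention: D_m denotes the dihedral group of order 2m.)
8

Derivation: The number of irreducible complex representations of a finite group equals its number of conjugacy classes. D_10 has 8 conjugacy classes (n/2 + 3 for n even), so D_10 (order 20) has exactly 8 irreducible complex representations.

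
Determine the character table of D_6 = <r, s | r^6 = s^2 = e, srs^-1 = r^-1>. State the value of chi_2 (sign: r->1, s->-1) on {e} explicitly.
Conjugacy classes: {e} of size 1, {r^3} of size 1, {r^1, r^5} of size 2, {r^2, r^4} of size 2, {s, sr^2, ...} of size 3, {sr, sr^3, ...} of size 3.
Character table:
  irrep \ class              {e} (size 1)  {r^3} (size 1)  {r^1, r^5} (size 2)  {r^2, r^4} (size 2)  {s, sr^2, ...} (size 3)  {sr, sr^3, ...} (size 3)
  chi_1 (triv)               1             1               1                    1                    1                        1                       
  chi_2 (sign: r->1, s->-1)  1             1               1                    1                    -1                       -1                      
  chi_3 (r->-1, s->1)        1             -1              -1                   1                    1                        -1                      
  chi_4 (r->-1, s->-1)       1             -1              -1                   1                    -1                       1                       
  chi_5 (2d, j=1)            2             -2              1                    -1                   0                        0                       
  chi_6 (2d, j=2)            2             2               -1                   -1                   0                        0                       

Spot check: chi_2 (sign: r->1, s->-1) on {e} = 1.

Solution. D_6 has order 2*6 = 12 with 6 conjugacy classes, hence 6 irreducibles. Sum of squared dims 1 + 1 + 1 + 1 + 4 + 4 = 12 = |G|. Linear characters come from the abelianisation; the 2-dimensional irreps have character r^k -> 2*cos(2*pi*j*k/6), reflections -> 0.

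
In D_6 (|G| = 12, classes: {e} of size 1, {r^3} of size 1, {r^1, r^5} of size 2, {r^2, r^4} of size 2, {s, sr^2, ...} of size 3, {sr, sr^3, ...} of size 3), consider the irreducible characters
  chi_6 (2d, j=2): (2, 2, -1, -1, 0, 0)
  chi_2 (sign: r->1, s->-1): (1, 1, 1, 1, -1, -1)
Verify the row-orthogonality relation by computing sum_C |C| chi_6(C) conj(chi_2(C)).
Sum = 0; so <chi_6, chi_2> = 0 (distinct irreducibles are orthogonal).

Proof sketch: Compute term by term over conjugacy classes (|C| * chi_6(C) * conj(chi_2(C))):
  1*(2)*conj(1) + 1*(2)*conj(1) + 2*(-1)*conj(1) + 2*(-1)*conj(1) + 3*(0)*conj(-1) + 3*(0)*conj(-1)
  = (2) + (2) + (-2) + (-2) + (0) + (0)
  = 0.
Dividing by |G| = 12 gives 0/12 = 0, matching the row-orthogonality relation <chi_6, chi_2> = [chi_6 = chi_2].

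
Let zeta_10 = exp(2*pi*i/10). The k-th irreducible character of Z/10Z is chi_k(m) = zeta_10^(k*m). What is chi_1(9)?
chi_1(9) = zeta_10^9 = exp(-I*pi/5)

Derivation: chi_1(9) = zeta_10^(1*9) = zeta_10^9. Since zeta_10^10 = 1, this equals zeta_10^9 = exp(2*pi*i*9/10) = exp(-I*pi/5).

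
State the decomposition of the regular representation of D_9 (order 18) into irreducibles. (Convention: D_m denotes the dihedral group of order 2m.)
Each irreducible V_i of dimension d_i appears with multiplicity d_i, i.e. rho_reg = (direct sum over all irreducibles V_i) d_i V_i. The irreducible dimensions for D_9 are 1, 1, 2, 2, 2, 2: 2 irreducibles of dimension 1, each with multiplicity 1; 4 irreducibles of dimension 2, each with multiplicity 2. Total dimension 2*1*1 + 4*2*2 = 18 = |G|.

Working: General theorem: in the regular representation of a finite group G, each irreducible appears with multiplicity equal to its dimension. Check: dim(rho_reg) = sum d_i^2 = 1 + 1 + 4 + 4 + 4 + 4 = 18 = |G|.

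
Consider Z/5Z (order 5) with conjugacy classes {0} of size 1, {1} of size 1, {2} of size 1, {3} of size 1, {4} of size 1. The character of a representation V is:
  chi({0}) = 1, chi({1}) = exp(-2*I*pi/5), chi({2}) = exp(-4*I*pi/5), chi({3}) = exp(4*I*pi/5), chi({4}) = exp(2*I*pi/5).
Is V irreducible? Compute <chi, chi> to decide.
Irreducible: <chi, chi> = 1.

Justification: <chi, chi> = (1/|G|) sum_C |C| * |chi(C)|^2 = (1/5)[1*|1|^2 + 1*|exp(-2*I*pi/5)|^2 + 1*|exp(-4*I*pi/5)|^2 + 1*|exp(4*I*pi/5)|^2 + 1*|exp(2*I*pi/5)|^2]
  = (1/5)[(1) + (1) + (1) + (1) + (1)] = 5/5 = 1.
(Exp terms are combined using exp(i*s)*conj(exp(i*t)) = exp(i*(s-t)), and sums of them are collapsed using the identity that for every m > 1 the m distinct m-th roots of unity sum to 0, e.g. 1 + exp(2*I*pi/3) + exp(-2*I*pi/3) = 0.)
A character is irreducible iff <chi, chi> = 1, so this representation is irreducible.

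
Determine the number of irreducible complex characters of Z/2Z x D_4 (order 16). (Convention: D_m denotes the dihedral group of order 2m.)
10

Reasoning: The number of irreducible complex representations of a finite group equals its number of conjugacy classes. For a direct product, #classes(G x H) = #classes(G) * #classes(H). Z/2Z has 2 classes (abelian), D_4 has 5 classes, so 2 * 5 = 10, so Z/2Z x D_4 (order 16) has exactly 10 irreducible complex representations.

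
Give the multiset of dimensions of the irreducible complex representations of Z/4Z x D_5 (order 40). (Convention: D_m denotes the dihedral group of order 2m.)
Dimensions: 1, 1, 1, 1, 1, 1, 1, 1, 2, 2, 2, 2, 2, 2, 2, 2

Proof sketch: There are 16 irreducibles (= number of conjugacy classes). Their dimensions d_i satisfy sum d_i^2 = |G| = 40: 1 + 1 + 1 + 1 + 1 + 1 + 1 + 1 + 4 + 4 + 4 + 4 + 4 + 4 + 4 + 4 = 40. (For the product with Z/4Z: each of the 4 1-dim characters of Z/4Z tensors with each irrep of D_5, giving 4 copies of each D_5-dimension.)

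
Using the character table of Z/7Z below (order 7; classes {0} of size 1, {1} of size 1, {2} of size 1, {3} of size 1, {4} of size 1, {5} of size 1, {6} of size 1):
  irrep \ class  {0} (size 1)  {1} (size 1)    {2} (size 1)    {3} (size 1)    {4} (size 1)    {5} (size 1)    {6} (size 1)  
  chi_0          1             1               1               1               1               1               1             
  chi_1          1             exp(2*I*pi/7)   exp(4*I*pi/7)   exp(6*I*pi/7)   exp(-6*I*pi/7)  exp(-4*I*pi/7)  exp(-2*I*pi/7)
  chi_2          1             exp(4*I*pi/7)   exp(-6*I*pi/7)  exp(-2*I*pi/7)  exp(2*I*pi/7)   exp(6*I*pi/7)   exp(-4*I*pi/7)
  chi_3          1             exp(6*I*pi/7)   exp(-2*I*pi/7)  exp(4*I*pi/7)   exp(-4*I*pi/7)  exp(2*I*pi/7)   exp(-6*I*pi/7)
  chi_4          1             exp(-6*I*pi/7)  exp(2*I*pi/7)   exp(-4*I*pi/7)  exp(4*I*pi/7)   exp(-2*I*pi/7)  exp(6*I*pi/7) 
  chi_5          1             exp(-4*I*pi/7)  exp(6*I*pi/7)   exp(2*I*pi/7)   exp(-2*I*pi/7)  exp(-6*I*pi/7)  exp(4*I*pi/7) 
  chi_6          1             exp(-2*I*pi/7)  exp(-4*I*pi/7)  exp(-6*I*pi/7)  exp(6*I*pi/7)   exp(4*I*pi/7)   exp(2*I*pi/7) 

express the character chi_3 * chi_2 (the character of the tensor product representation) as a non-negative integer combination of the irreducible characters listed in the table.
chi_3 tensor chi_2 = chi_5 (all other irreducibles have multiplicity 0).

Reasoning: The character of a tensor product is the pointwise product (chi_3 * chi_2)(C) = chi_3(C) * chi_2(C):
  {0}: (1)*(1), {1}: (exp(6*I*pi/7))*(exp(4*I*pi/7)), {2}: (exp(-2*I*pi/7))*(exp(-6*I*pi/7)), {3}: (exp(4*I*pi/7))*(exp(-2*I*pi/7)), {4}: (exp(-4*I*pi/7))*(exp(2*I*pi/7)), {5}: (exp(2*I*pi/7))*(exp(6*I*pi/7)), {6}: (exp(-6*I*pi/7))*(exp(-4*I*pi/7))
so (chi_3 * chi_2) takes values
  {0} -> 1, {1} -> exp(-4*I*pi/7), {2} -> exp(6*I*pi/7), {3} -> exp(2*I*pi/7), {4} -> exp(-2*I*pi/7), {5} -> exp(-6*I*pi/7), {6} -> exp(4*I*pi/7).
Now take the inner product of this character with each irreducible chi from the table, <chi_3*chi_2, chi> = (1/7) sum_C |C| (chi_3*chi_2)(C) conj(chi(C)):
  <chi_3*chi_2, chi_0> = (1/7)[1*(1)*conj(1) + 1*(exp(-4*I*pi/7))*conj(1) + 1*(exp(6*I*pi/7))*conj(1) + 1*(exp(2*I*pi/7))*conj(1) + 1*(exp(-2*I*pi/7))*conj(1) + 1*(exp(-6*I*pi/7))*conj(1) + 1*(exp(4*I*pi/7))*conj(1)]
      = (1/7)[(1) + (exp(-4*I*pi/7)) + (exp(6*I*pi/7)) + (exp(2*I*pi/7)) + (exp(-2*I*pi/7)) + (exp(-6*I*pi/7)) + (exp(4*I*pi/7))] = 0/7 = 0
  <chi_3*chi_2, chi_1> = (1/7)[1*(1)*conj(1) + 1*(exp(-4*I*pi/7))*conj(exp(2*I*pi/7)) + 1*(exp(6*I*pi/7))*conj(exp(4*I*pi/7)) + 1*(exp(2*I*pi/7))*conj(exp(6*I*pi/7)) + 1*(exp(-2*I*pi/7))*conj(exp(-6*I*pi/7)) + 1*(exp(-6*I*pi/7))*conj(exp(-4*I*pi/7)) + 1*(exp(4*I*pi/7))*conj(exp(-2*I*pi/7))]
      = (1/7)[(1) + (exp(-6*I*pi/7)) + (exp(2*I*pi/7)) + (exp(-4*I*pi/7)) + (exp(4*I*pi/7)) + (exp(-2*I*pi/7)) + (exp(6*I*pi/7))] = 0/7 = 0
  <chi_3*chi_2, chi_2> = (1/7)[1*(1)*conj(1) + 1*(exp(-4*I*pi/7))*conj(exp(4*I*pi/7)) + 1*(exp(6*I*pi/7))*conj(exp(-6*I*pi/7)) + 1*(exp(2*I*pi/7))*conj(exp(-2*I*pi/7)) + 1*(exp(-2*I*pi/7))*conj(exp(2*I*pi/7)) + 1*(exp(-6*I*pi/7))*conj(exp(6*I*pi/7)) + 1*(exp(4*I*pi/7))*conj(exp(-4*I*pi/7))]
      = (1/7)[(1) + (exp(6*I*pi/7)) + (exp(-2*I*pi/7)) + (exp(4*I*pi/7)) + (exp(-4*I*pi/7)) + (exp(2*I*pi/7)) + (exp(-6*I*pi/7))] = 0/7 = 0
  <chi_3*chi_2, chi_3> = (1/7)[1*(1)*conj(1) + 1*(exp(-4*I*pi/7))*conj(exp(6*I*pi/7)) + 1*(exp(6*I*pi/7))*conj(exp(-2*I*pi/7)) + 1*(exp(2*I*pi/7))*conj(exp(4*I*pi/7)) + 1*(exp(-2*I*pi/7))*conj(exp(-4*I*pi/7)) + 1*(exp(-6*I*pi/7))*conj(exp(2*I*pi/7)) + 1*(exp(4*I*pi/7))*conj(exp(-6*I*pi/7))]
      = (1/7)[(1) + (exp(4*I*pi/7)) + (exp(-6*I*pi/7)) + (exp(-2*I*pi/7)) + (exp(2*I*pi/7)) + (exp(6*I*pi/7)) + (exp(-4*I*pi/7))] = 0/7 = 0
  <chi_3*chi_2, chi_4> = (1/7)[1*(1)*conj(1) + 1*(exp(-4*I*pi/7))*conj(exp(-6*I*pi/7)) + 1*(exp(6*I*pi/7))*conj(exp(2*I*pi/7)) + 1*(exp(2*I*pi/7))*conj(exp(-4*I*pi/7)) + 1*(exp(-2*I*pi/7))*conj(exp(4*I*pi/7)) + 1*(exp(-6*I*pi/7))*conj(exp(-2*I*pi/7)) + 1*(exp(4*I*pi/7))*conj(exp(6*I*pi/7))]
      = (1/7)[(1) + (exp(2*I*pi/7)) + (exp(4*I*pi/7)) + (exp(6*I*pi/7)) + (exp(-6*I*pi/7)) + (exp(-4*I*pi/7)) + (exp(-2*I*pi/7))] = 0/7 = 0
  <chi_3*chi_2, chi_5> = (1/7)[1*(1)*conj(1) + 1*(exp(-4*I*pi/7))*conj(exp(-4*I*pi/7)) + 1*(exp(6*I*pi/7))*conj(exp(6*I*pi/7)) + 1*(exp(2*I*pi/7))*conj(exp(2*I*pi/7)) + 1*(exp(-2*I*pi/7))*conj(exp(-2*I*pi/7)) + 1*(exp(-6*I*pi/7))*conj(exp(-6*I*pi/7)) + 1*(exp(4*I*pi/7))*conj(exp(4*I*pi/7))]
      = (1/7)[(1) + (1) + (1) + (1) + (1) + (1) + (1)] = 7/7 = 1
  <chi_3*chi_2, chi_6> = (1/7)[1*(1)*conj(1) + 1*(exp(-4*I*pi/7))*conj(exp(-2*I*pi/7)) + 1*(exp(6*I*pi/7))*conj(exp(-4*I*pi/7)) + 1*(exp(2*I*pi/7))*conj(exp(-6*I*pi/7)) + 1*(exp(-2*I*pi/7))*conj(exp(6*I*pi/7)) + 1*(exp(-6*I*pi/7))*conj(exp(4*I*pi/7)) + 1*(exp(4*I*pi/7))*conj(exp(2*I*pi/7))]
      = (1/7)[(1) + (exp(-2*I*pi/7)) + (exp(-4*I*pi/7)) + (exp(-6*I*pi/7)) + (exp(6*I*pi/7)) + (exp(4*I*pi/7)) + (exp(2*I*pi/7))] = 0/7 = 0
(Exp terms are combined using exp(i*s)*conj(exp(i*t)) = exp(i*(s-t)), and sums of them are collapsed using the identity that for every m > 1 the m distinct m-th roots of unity sum to 0, e.g. 1 + exp(2*I*pi/3) + exp(-2*I*pi/3) = 0.)
Hence the multiplicities are chi_5: 1. Dimension check: dim(chi_3)*dim(chi_2) = 1*1 = 1 and sum (mult * dim) = 1*1 = 1.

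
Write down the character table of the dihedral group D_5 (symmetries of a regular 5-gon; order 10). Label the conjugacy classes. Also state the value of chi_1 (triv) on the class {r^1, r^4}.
Conjugacy classes: {e} of size 1, {r^1, r^4} of size 2, {r^2, r^3} of size 2, {s, sr, ..., sr^4} of size 5.
Character table:
  irrep \ class              {e} (size 1)  {r^1, r^4} (size 2)  {r^2, r^3} (size 2)  {s, sr, ..., sr^4} (size 5)
  chi_1 (triv)               1             1                    1                    1                          
  chi_2 (sign: r->1, s->-1)  1             1                    1                    -1                         
  chi_3 (2d, j=1)            2             -1/2 + sqrt(5)/2     -sqrt(5)/2 - 1/2     0                          
  chi_4 (2d, j=2)            2             -sqrt(5)/2 - 1/2     -1/2 + sqrt(5)/2     0                          

Spot check: chi_1 (triv) on {r^1, r^4} = 1.

Details: D_5 has order 2*5 = 10 with 4 conjugacy classes, hence 4 irreducibles. Sum of squared dims 1 + 1 + 4 + 4 = 10 = |G|. Linear characters come from the abelianisation; the 2-dimensional irreps have character r^k -> 2*cos(2*pi*j*k/5), reflections -> 0.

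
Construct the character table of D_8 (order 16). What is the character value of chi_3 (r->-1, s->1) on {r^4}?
Conjugacy classes: {e} of size 1, {r^4} of size 1, {r^1, r^7} of size 2, {r^2, r^6} of size 2, {r^3, r^5} of size 2, {s, sr^2, ...} of size 4, {sr, sr^3, ...} of size 4.
Character table:
  irrep \ class              {e} (size 1)  {r^4} (size 1)  {r^1, r^7} (size 2)  {r^2, r^6} (size 2)  {r^3, r^5} (size 2)  {s, sr^2, ...} (size 4)  {sr, sr^3, ...} (size 4)
  chi_1 (triv)               1             1               1                    1                    1                    1                        1                       
  chi_2 (sign: r->1, s->-1)  1             1               1                    1                    1                    -1                       -1                      
  chi_3 (r->-1, s->1)        1             1               -1                   1                    -1                   1                        -1                      
  chi_4 (r->-1, s->-1)       1             1               -1                   1                    -1                   -1                       1                       
  chi_5 (2d, j=1)            2             -2              sqrt(2)              0                    -sqrt(2)             0                        0                       
  chi_6 (2d, j=2)            2             2               0                    -2                   0                    0                        0                       
  chi_7 (2d, j=3)            2             -2              -sqrt(2)             0                    sqrt(2)              0                        0                       

Spot check: chi_3 (r->-1, s->1) on {r^4} = 1.

Solution. D_8 has order 2*8 = 16 with 7 conjugacy classes, hence 7 irreducibles. Sum of squared dims 1 + 1 + 1 + 1 + 4 + 4 + 4 = 16 = |G|. Linear characters come from the abelianisation; the 2-dimensional irreps have character r^k -> 2*cos(2*pi*j*k/8), reflections -> 0.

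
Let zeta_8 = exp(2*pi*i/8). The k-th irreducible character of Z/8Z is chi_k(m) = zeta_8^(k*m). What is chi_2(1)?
chi_2(1) = zeta_8^2 = I

Details: chi_2(1) = zeta_8^(2*1) = zeta_8^2. Since zeta_8^8 = 1, this equals zeta_8^2 = exp(2*pi*i*2/8) = I.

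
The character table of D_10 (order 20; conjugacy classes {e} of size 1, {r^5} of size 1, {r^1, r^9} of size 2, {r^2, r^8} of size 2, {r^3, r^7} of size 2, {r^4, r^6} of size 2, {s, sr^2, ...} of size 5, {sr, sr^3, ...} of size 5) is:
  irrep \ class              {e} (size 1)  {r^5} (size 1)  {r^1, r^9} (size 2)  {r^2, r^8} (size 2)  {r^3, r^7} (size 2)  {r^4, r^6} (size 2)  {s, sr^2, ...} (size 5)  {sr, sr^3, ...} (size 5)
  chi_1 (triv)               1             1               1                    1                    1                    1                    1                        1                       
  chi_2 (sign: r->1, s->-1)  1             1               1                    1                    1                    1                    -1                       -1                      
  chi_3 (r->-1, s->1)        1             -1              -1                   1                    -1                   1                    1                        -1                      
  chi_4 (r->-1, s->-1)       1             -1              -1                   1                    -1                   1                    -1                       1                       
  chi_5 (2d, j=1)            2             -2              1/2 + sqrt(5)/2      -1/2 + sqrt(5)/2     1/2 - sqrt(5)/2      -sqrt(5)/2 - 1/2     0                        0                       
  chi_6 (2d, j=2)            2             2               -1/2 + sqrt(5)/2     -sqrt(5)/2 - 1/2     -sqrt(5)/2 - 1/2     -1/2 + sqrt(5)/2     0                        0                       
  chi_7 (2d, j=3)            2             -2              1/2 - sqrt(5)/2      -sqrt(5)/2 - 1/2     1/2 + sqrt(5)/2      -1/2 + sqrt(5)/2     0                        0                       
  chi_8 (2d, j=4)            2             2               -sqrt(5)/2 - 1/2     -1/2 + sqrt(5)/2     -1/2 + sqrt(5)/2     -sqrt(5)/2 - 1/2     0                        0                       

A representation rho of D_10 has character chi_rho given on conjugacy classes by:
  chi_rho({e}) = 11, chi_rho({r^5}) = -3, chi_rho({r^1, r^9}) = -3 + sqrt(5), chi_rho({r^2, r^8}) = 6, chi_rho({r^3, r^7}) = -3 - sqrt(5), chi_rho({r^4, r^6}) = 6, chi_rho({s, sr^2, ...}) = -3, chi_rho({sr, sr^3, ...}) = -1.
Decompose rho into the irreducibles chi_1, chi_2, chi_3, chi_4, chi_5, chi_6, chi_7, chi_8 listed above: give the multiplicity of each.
Multiplicities: chi_1: 0, chi_2: 2, chi_3: 2, chi_4: 3, chi_5: 1, chi_6: 1, chi_7: 0, chi_8: 0.

Argument: Use <chi_rho, chi> = (1/|G|) sum_C |C| * chi_rho(C) * conj(chi(C)) with |G| = 20 for each irreducible chi in the table:
  <chi_rho, chi_1> = (1/20)[1*(11)*conj(1) + 1*(-3)*conj(1) + 2*(-3 + sqrt(5))*conj(1) + 2*(6)*conj(1) + 2*(-3 - sqrt(5))*conj(1) + 2*(6)*conj(1) + 5*(-3)*conj(1) + 5*(-1)*conj(1)]
      = (1/20)[(11) + (-3) + (-6 + 2*sqrt(5)) + (12) + (-6 - 2*sqrt(5)) + (12) + (-15) + (-5)] = 0/20 = 0
  <chi_rho, chi_2> = (1/20)[1*(11)*conj(1) + 1*(-3)*conj(1) + 2*(-3 + sqrt(5))*conj(1) + 2*(6)*conj(1) + 2*(-3 - sqrt(5))*conj(1) + 2*(6)*conj(1) + 5*(-3)*conj(-1) + 5*(-1)*conj(-1)]
      = (1/20)[(11) + (-3) + (-6 + 2*sqrt(5)) + (12) + (-6 - 2*sqrt(5)) + (12) + (15) + (5)] = 40/20 = 2
  <chi_rho, chi_3> = (1/20)[1*(11)*conj(1) + 1*(-3)*conj(-1) + 2*(-3 + sqrt(5))*conj(-1) + 2*(6)*conj(1) + 2*(-3 - sqrt(5))*conj(-1) + 2*(6)*conj(1) + 5*(-3)*conj(1) + 5*(-1)*conj(-1)]
      = (1/20)[(11) + (3) + (6 - 2*sqrt(5)) + (12) + (2*sqrt(5) + 6) + (12) + (-15) + (5)] = 40/20 = 2
  <chi_rho, chi_4> = (1/20)[1*(11)*conj(1) + 1*(-3)*conj(-1) + 2*(-3 + sqrt(5))*conj(-1) + 2*(6)*conj(1) + 2*(-3 - sqrt(5))*conj(-1) + 2*(6)*conj(1) + 5*(-3)*conj(-1) + 5*(-1)*conj(1)]
      = (1/20)[(11) + (3) + (6 - 2*sqrt(5)) + (12) + (2*sqrt(5) + 6) + (12) + (15) + (-5)] = 60/20 = 3
  <chi_rho, chi_5> = (1/20)[1*(11)*conj(2) + 1*(-3)*conj(-2) + 2*(-3 + sqrt(5))*conj(1/2 + sqrt(5)/2) + 2*(6)*conj(-1/2 + sqrt(5)/2) + 2*(-3 - sqrt(5))*conj(1/2 - sqrt(5)/2) + 2*(6)*conj(-sqrt(5)/2 - 1/2) + 5*(-3)*conj(0) + 5*(-1)*conj(0)]
      = (1/20)[(22) + (6) + (2 - 2*sqrt(5)) + (-6 + 6*sqrt(5)) + (2 + 2*sqrt(5)) + (-6*sqrt(5) - 6) + (0) + (0)] = 20/20 = 1
  <chi_rho, chi_6> = (1/20)[1*(11)*conj(2) + 1*(-3)*conj(2) + 2*(-3 + sqrt(5))*conj(-1/2 + sqrt(5)/2) + 2*(6)*conj(-sqrt(5)/2 - 1/2) + 2*(-3 - sqrt(5))*conj(-sqrt(5)/2 - 1/2) + 2*(6)*conj(-1/2 + sqrt(5)/2) + 5*(-3)*conj(0) + 5*(-1)*conj(0)]
      = (1/20)[(22) + (-6) + (8 - 4*sqrt(5)) + (-6*sqrt(5) - 6) + (8 + 4*sqrt(5)) + (-6 + 6*sqrt(5)) + (0) + (0)] = 20/20 = 1
  <chi_rho, chi_7> = (1/20)[1*(11)*conj(2) + 1*(-3)*conj(-2) + 2*(-3 + sqrt(5))*conj(1/2 - sqrt(5)/2) + 2*(6)*conj(-sqrt(5)/2 - 1/2) + 2*(-3 - sqrt(5))*conj(1/2 + sqrt(5)/2) + 2*(6)*conj(-1/2 + sqrt(5)/2) + 5*(-3)*conj(0) + 5*(-1)*conj(0)]
      = (1/20)[(22) + (6) + (-8 + 4*sqrt(5)) + (-6*sqrt(5) - 6) + (-4*sqrt(5) - 8) + (-6 + 6*sqrt(5)) + (0) + (0)] = 0/20 = 0
  <chi_rho, chi_8> = (1/20)[1*(11)*conj(2) + 1*(-3)*conj(2) + 2*(-3 + sqrt(5))*conj(-sqrt(5)/2 - 1/2) + 2*(6)*conj(-1/2 + sqrt(5)/2) + 2*(-3 - sqrt(5))*conj(-1/2 + sqrt(5)/2) + 2*(6)*conj(-sqrt(5)/2 - 1/2) + 5*(-3)*conj(0) + 5*(-1)*conj(0)]
      = (1/20)[(22) + (-6) + (-2 + 2*sqrt(5)) + (-6 + 6*sqrt(5)) + (-2*sqrt(5) - 2) + (-6*sqrt(5) - 6) + (0) + (0)] = 0/20 = 0
Dimension check: dim(rho) = sum (mult * dim) = 0*1 + 2*1 + 2*1 + 3*1 + 1*2 + 1*2 + 0*2 + 0*2 = 11 = chi_rho(e) = 11.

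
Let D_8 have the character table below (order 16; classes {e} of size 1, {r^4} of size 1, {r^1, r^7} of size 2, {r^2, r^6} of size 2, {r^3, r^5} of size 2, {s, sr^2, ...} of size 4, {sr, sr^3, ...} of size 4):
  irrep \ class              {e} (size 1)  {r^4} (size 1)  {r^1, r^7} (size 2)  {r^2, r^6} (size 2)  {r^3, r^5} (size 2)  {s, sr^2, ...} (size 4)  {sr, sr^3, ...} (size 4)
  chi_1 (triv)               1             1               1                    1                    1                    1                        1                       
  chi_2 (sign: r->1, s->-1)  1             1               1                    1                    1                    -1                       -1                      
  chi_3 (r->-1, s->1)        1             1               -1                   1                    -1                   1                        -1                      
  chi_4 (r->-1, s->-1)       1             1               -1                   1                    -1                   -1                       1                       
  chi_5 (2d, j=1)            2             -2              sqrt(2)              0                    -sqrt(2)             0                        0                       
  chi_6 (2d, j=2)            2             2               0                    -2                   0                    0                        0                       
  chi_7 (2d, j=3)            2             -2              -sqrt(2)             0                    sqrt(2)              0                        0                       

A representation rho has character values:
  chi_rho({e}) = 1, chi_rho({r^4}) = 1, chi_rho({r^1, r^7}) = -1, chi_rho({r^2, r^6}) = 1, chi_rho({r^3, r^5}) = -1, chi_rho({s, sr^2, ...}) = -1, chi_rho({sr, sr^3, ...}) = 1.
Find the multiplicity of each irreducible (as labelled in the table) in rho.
Multiplicities: chi_1: 0, chi_2: 0, chi_3: 0, chi_4: 1, chi_5: 0, chi_6: 0, chi_7: 0.

Explanation: Use <chi_rho, chi> = (1/|G|) sum_C |C| * chi_rho(C) * conj(chi(C)) with |G| = 16 for each irreducible chi in the table:
  <chi_rho, chi_1> = (1/16)[1*(1)*conj(1) + 1*(1)*conj(1) + 2*(-1)*conj(1) + 2*(1)*conj(1) + 2*(-1)*conj(1) + 4*(-1)*conj(1) + 4*(1)*conj(1)]
      = (1/16)[(1) + (1) + (-2) + (2) + (-2) + (-4) + (4)] = 0/16 = 0
  <chi_rho, chi_2> = (1/16)[1*(1)*conj(1) + 1*(1)*conj(1) + 2*(-1)*conj(1) + 2*(1)*conj(1) + 2*(-1)*conj(1) + 4*(-1)*conj(-1) + 4*(1)*conj(-1)]
      = (1/16)[(1) + (1) + (-2) + (2) + (-2) + (4) + (-4)] = 0/16 = 0
  <chi_rho, chi_3> = (1/16)[1*(1)*conj(1) + 1*(1)*conj(1) + 2*(-1)*conj(-1) + 2*(1)*conj(1) + 2*(-1)*conj(-1) + 4*(-1)*conj(1) + 4*(1)*conj(-1)]
      = (1/16)[(1) + (1) + (2) + (2) + (2) + (-4) + (-4)] = 0/16 = 0
  <chi_rho, chi_4> = (1/16)[1*(1)*conj(1) + 1*(1)*conj(1) + 2*(-1)*conj(-1) + 2*(1)*conj(1) + 2*(-1)*conj(-1) + 4*(-1)*conj(-1) + 4*(1)*conj(1)]
      = (1/16)[(1) + (1) + (2) + (2) + (2) + (4) + (4)] = 16/16 = 1
  <chi_rho, chi_5> = (1/16)[1*(1)*conj(2) + 1*(1)*conj(-2) + 2*(-1)*conj(sqrt(2)) + 2*(1)*conj(0) + 2*(-1)*conj(-sqrt(2)) + 4*(-1)*conj(0) + 4*(1)*conj(0)]
      = (1/16)[(2) + (-2) + (-2*sqrt(2)) + (0) + (2*sqrt(2)) + (0) + (0)] = 0/16 = 0
  <chi_rho, chi_6> = (1/16)[1*(1)*conj(2) + 1*(1)*conj(2) + 2*(-1)*conj(0) + 2*(1)*conj(-2) + 2*(-1)*conj(0) + 4*(-1)*conj(0) + 4*(1)*conj(0)]
      = (1/16)[(2) + (2) + (0) + (-4) + (0) + (0) + (0)] = 0/16 = 0
  <chi_rho, chi_7> = (1/16)[1*(1)*conj(2) + 1*(1)*conj(-2) + 2*(-1)*conj(-sqrt(2)) + 2*(1)*conj(0) + 2*(-1)*conj(sqrt(2)) + 4*(-1)*conj(0) + 4*(1)*conj(0)]
      = (1/16)[(2) + (-2) + (2*sqrt(2)) + (0) + (-2*sqrt(2)) + (0) + (0)] = 0/16 = 0
Dimension check: dim(rho) = sum (mult * dim) = 0*1 + 0*1 + 0*1 + 1*1 + 0*2 + 0*2 + 0*2 = 1 = chi_rho(e) = 1.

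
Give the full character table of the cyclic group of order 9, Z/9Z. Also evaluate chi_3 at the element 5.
Character table of Z/9Z (irreps indexed chi_0,...,chi_8 with chi_k(m) = zeta_9^(k*m), zeta_9 = exp(2*pi*i/9)):
  irrep \ class  {0} (size 1)  {1} (size 1)    {2} (size 1)    {3} (size 1)    {4} (size 1)    {5} (size 1)    {6} (size 1)    {7} (size 1)    {8} (size 1)  
  chi_0          1             1               1               1               1               1               1               1               1             
  chi_1          1             exp(2*I*pi/9)   exp(4*I*pi/9)   exp(2*I*pi/3)   exp(8*I*pi/9)   exp(-8*I*pi/9)  exp(-2*I*pi/3)  exp(-4*I*pi/9)  exp(-2*I*pi/9)
  chi_2          1             exp(4*I*pi/9)   exp(8*I*pi/9)   exp(-2*I*pi/3)  exp(-2*I*pi/9)  exp(2*I*pi/9)   exp(2*I*pi/3)   exp(-8*I*pi/9)  exp(-4*I*pi/9)
  chi_3          1             exp(2*I*pi/3)   exp(-2*I*pi/3)  1               exp(2*I*pi/3)   exp(-2*I*pi/3)  1               exp(2*I*pi/3)   exp(-2*I*pi/3)
  chi_4          1             exp(8*I*pi/9)   exp(-2*I*pi/9)  exp(2*I*pi/3)   exp(-4*I*pi/9)  exp(4*I*pi/9)   exp(-2*I*pi/3)  exp(2*I*pi/9)   exp(-8*I*pi/9)
  chi_5          1             exp(-8*I*pi/9)  exp(2*I*pi/9)   exp(-2*I*pi/3)  exp(4*I*pi/9)   exp(-4*I*pi/9)  exp(2*I*pi/3)   exp(-2*I*pi/9)  exp(8*I*pi/9) 
  chi_6          1             exp(-2*I*pi/3)  exp(2*I*pi/3)   1               exp(-2*I*pi/3)  exp(2*I*pi/3)   1               exp(-2*I*pi/3)  exp(2*I*pi/3) 
  chi_7          1             exp(-4*I*pi/9)  exp(-8*I*pi/9)  exp(2*I*pi/3)   exp(2*I*pi/9)   exp(-2*I*pi/9)  exp(-2*I*pi/3)  exp(8*I*pi/9)   exp(4*I*pi/9) 
  chi_8          1             exp(-2*I*pi/9)  exp(-4*I*pi/9)  exp(-2*I*pi/3)  exp(-8*I*pi/9)  exp(8*I*pi/9)   exp(2*I*pi/3)   exp(4*I*pi/9)   exp(2*I*pi/9) 

Spot check: chi_3(5) = zeta_9^(3*5) = zeta_9^15 = exp(-2*I*pi/3).

Solution. Z/9Z is abelian, so all 9 irreducible complex representations are 1-dimensional. They are given by chi_k(m) = zeta_9^(k*m) for k = 0,...,8. Row orthogonality: sum_m chi_k(m) conj(chi_l(m)) = 9 * [k = l].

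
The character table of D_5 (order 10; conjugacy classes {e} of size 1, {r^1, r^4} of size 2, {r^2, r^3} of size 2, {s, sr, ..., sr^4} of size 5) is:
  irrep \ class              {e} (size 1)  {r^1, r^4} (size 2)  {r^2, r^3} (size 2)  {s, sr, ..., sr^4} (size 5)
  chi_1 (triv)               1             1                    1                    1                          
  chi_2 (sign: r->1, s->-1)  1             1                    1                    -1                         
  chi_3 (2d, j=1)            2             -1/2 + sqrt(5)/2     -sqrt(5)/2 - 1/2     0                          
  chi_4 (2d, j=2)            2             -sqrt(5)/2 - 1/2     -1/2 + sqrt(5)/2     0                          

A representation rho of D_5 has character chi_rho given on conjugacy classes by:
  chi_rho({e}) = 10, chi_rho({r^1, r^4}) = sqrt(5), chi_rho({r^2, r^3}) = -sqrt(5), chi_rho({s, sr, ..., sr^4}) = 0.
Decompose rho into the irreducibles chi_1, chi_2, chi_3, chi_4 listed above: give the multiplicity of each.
Multiplicities: chi_1: 1, chi_2: 1, chi_3: 3, chi_4: 1.

Use <chi_rho, chi> = (1/|G|) sum_C |C| * chi_rho(C) * conj(chi(C)) with |G| = 10 for each irreducible chi in the table:
  <chi_rho, chi_1> = (1/10)[1*(10)*conj(1) + 2*(sqrt(5))*conj(1) + 2*(-sqrt(5))*conj(1) + 5*(0)*conj(1)]
      = (1/10)[(10) + (2*sqrt(5)) + (-2*sqrt(5)) + (0)] = 10/10 = 1
  <chi_rho, chi_2> = (1/10)[1*(10)*conj(1) + 2*(sqrt(5))*conj(1) + 2*(-sqrt(5))*conj(1) + 5*(0)*conj(-1)]
      = (1/10)[(10) + (2*sqrt(5)) + (-2*sqrt(5)) + (0)] = 10/10 = 1
  <chi_rho, chi_3> = (1/10)[1*(10)*conj(2) + 2*(sqrt(5))*conj(-1/2 + sqrt(5)/2) + 2*(-sqrt(5))*conj(-sqrt(5)/2 - 1/2) + 5*(0)*conj(0)]
      = (1/10)[(20) + (5 - sqrt(5)) + (sqrt(5) + 5) + (0)] = 30/10 = 3
  <chi_rho, chi_4> = (1/10)[1*(10)*conj(2) + 2*(sqrt(5))*conj(-sqrt(5)/2 - 1/2) + 2*(-sqrt(5))*conj(-1/2 + sqrt(5)/2) + 5*(0)*conj(0)]
      = (1/10)[(20) + (-5 - sqrt(5)) + (-5 + sqrt(5)) + (0)] = 10/10 = 1
Dimension check: dim(rho) = sum (mult * dim) = 1*1 + 1*1 + 3*2 + 1*2 = 10 = chi_rho(e) = 10.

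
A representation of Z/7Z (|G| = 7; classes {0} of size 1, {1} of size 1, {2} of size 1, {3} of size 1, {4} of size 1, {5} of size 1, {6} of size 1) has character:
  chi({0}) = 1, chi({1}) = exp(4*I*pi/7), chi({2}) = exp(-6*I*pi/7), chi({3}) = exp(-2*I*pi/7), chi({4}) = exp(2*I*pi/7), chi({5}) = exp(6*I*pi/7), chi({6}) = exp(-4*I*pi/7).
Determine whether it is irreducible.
Irreducible: <chi, chi> = 1.

Argument: <chi, chi> = (1/|G|) sum_C |C| * |chi(C)|^2 = (1/7)[1*|1|^2 + 1*|exp(4*I*pi/7)|^2 + 1*|exp(-6*I*pi/7)|^2 + 1*|exp(-2*I*pi/7)|^2 + 1*|exp(2*I*pi/7)|^2 + 1*|exp(6*I*pi/7)|^2 + 1*|exp(-4*I*pi/7)|^2]
  = (1/7)[(1) + (1) + (1) + (1) + (1) + (1) + (1)] = 7/7 = 1.
(Exp terms are combined using exp(i*s)*conj(exp(i*t)) = exp(i*(s-t)), and sums of them are collapsed using the identity that for every m > 1 the m distinct m-th roots of unity sum to 0, e.g. 1 + exp(2*I*pi/3) + exp(-2*I*pi/3) = 0.)
A character is irreducible iff <chi, chi> = 1, so this representation is irreducible.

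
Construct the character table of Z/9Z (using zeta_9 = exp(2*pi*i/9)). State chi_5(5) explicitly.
Character table of Z/9Z (irreps indexed chi_0,...,chi_8 with chi_k(m) = zeta_9^(k*m), zeta_9 = exp(2*pi*i/9)):
  irrep \ class  {0} (size 1)  {1} (size 1)    {2} (size 1)    {3} (size 1)    {4} (size 1)    {5} (size 1)    {6} (size 1)    {7} (size 1)    {8} (size 1)  
  chi_0          1             1               1               1               1               1               1               1               1             
  chi_1          1             exp(2*I*pi/9)   exp(4*I*pi/9)   exp(2*I*pi/3)   exp(8*I*pi/9)   exp(-8*I*pi/9)  exp(-2*I*pi/3)  exp(-4*I*pi/9)  exp(-2*I*pi/9)
  chi_2          1             exp(4*I*pi/9)   exp(8*I*pi/9)   exp(-2*I*pi/3)  exp(-2*I*pi/9)  exp(2*I*pi/9)   exp(2*I*pi/3)   exp(-8*I*pi/9)  exp(-4*I*pi/9)
  chi_3          1             exp(2*I*pi/3)   exp(-2*I*pi/3)  1               exp(2*I*pi/3)   exp(-2*I*pi/3)  1               exp(2*I*pi/3)   exp(-2*I*pi/3)
  chi_4          1             exp(8*I*pi/9)   exp(-2*I*pi/9)  exp(2*I*pi/3)   exp(-4*I*pi/9)  exp(4*I*pi/9)   exp(-2*I*pi/3)  exp(2*I*pi/9)   exp(-8*I*pi/9)
  chi_5          1             exp(-8*I*pi/9)  exp(2*I*pi/9)   exp(-2*I*pi/3)  exp(4*I*pi/9)   exp(-4*I*pi/9)  exp(2*I*pi/3)   exp(-2*I*pi/9)  exp(8*I*pi/9) 
  chi_6          1             exp(-2*I*pi/3)  exp(2*I*pi/3)   1               exp(-2*I*pi/3)  exp(2*I*pi/3)   1               exp(-2*I*pi/3)  exp(2*I*pi/3) 
  chi_7          1             exp(-4*I*pi/9)  exp(-8*I*pi/9)  exp(2*I*pi/3)   exp(2*I*pi/9)   exp(-2*I*pi/9)  exp(-2*I*pi/3)  exp(8*I*pi/9)   exp(4*I*pi/9) 
  chi_8          1             exp(-2*I*pi/9)  exp(-4*I*pi/9)  exp(-2*I*pi/3)  exp(-8*I*pi/9)  exp(8*I*pi/9)   exp(2*I*pi/3)   exp(4*I*pi/9)   exp(2*I*pi/9) 

Spot check: chi_5(5) = zeta_9^(5*5) = zeta_9^25 = exp(-4*I*pi/9).

Reasoning: Z/9Z is abelian, so all 9 irreducible complex representations are 1-dimensional. They are given by chi_k(m) = zeta_9^(k*m) for k = 0,...,8. Row orthogonality: sum_m chi_k(m) conj(chi_l(m)) = 9 * [k = l].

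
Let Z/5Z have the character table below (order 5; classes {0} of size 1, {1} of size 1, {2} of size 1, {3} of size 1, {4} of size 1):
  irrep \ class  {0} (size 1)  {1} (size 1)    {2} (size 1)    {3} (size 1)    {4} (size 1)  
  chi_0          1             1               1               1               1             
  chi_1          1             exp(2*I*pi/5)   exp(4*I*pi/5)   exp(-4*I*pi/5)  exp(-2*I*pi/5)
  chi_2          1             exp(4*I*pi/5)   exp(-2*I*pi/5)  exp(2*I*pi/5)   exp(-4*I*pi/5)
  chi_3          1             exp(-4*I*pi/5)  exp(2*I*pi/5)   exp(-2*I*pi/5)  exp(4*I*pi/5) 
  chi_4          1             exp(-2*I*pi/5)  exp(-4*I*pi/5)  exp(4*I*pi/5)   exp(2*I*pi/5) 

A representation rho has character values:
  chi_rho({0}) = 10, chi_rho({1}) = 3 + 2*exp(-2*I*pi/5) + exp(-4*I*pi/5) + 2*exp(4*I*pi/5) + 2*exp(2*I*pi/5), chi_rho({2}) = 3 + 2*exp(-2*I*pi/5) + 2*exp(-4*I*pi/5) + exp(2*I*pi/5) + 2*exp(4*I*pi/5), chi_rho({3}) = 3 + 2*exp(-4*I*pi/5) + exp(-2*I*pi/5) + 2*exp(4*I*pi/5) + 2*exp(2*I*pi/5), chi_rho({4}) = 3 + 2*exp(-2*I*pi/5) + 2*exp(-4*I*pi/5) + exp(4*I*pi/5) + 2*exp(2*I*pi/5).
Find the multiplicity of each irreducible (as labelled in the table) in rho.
Multiplicities: chi_0: 3, chi_1: 2, chi_2: 2, chi_3: 1, chi_4: 2.

Use <chi_rho, chi> = (1/|G|) sum_C |C| * chi_rho(C) * conj(chi(C)) with |G| = 5 for each irreducible chi in the table:
  <chi_rho, chi_0> = (1/5)[1*(10)*conj(1) + 1*(3 + 2*exp(-2*I*pi/5) + exp(-4*I*pi/5) + 2*exp(4*I*pi/5) + 2*exp(2*I*pi/5))*conj(1) + 1*(3 + 2*exp(-2*I*pi/5) + 2*exp(-4*I*pi/5) + exp(2*I*pi/5) + 2*exp(4*I*pi/5))*conj(1) + 1*(3 + 2*exp(-4*I*pi/5) + exp(-2*I*pi/5) + 2*exp(4*I*pi/5) + 2*exp(2*I*pi/5))*conj(1) + 1*(3 + 2*exp(-2*I*pi/5) + 2*exp(-4*I*pi/5) + exp(4*I*pi/5) + 2*exp(2*I*pi/5))*conj(1)]
      = (1/5)[(10) + (3 + 2*exp(-2*I*pi/5) + exp(-4*I*pi/5) + 2*exp(4*I*pi/5) + 2*exp(2*I*pi/5)) + (3 + 2*exp(-2*I*pi/5) + 2*exp(-4*I*pi/5) + exp(2*I*pi/5) + 2*exp(4*I*pi/5)) + (3 + 2*exp(-4*I*pi/5) + exp(-2*I*pi/5) + 2*exp(4*I*pi/5) + 2*exp(2*I*pi/5)) + (3 + 2*exp(-2*I*pi/5) + 2*exp(-4*I*pi/5) + exp(4*I*pi/5) + 2*exp(2*I*pi/5))] = 15/5 = 3
  <chi_rho, chi_1> = (1/5)[1*(10)*conj(1) + 1*(3 + 2*exp(-2*I*pi/5) + exp(-4*I*pi/5) + 2*exp(4*I*pi/5) + 2*exp(2*I*pi/5))*conj(exp(2*I*pi/5)) + 1*(3 + 2*exp(-2*I*pi/5) + 2*exp(-4*I*pi/5) + exp(2*I*pi/5) + 2*exp(4*I*pi/5))*conj(exp(4*I*pi/5)) + 1*(3 + 2*exp(-4*I*pi/5) + exp(-2*I*pi/5) + 2*exp(4*I*pi/5) + 2*exp(2*I*pi/5))*conj(exp(-4*I*pi/5)) + 1*(3 + 2*exp(-2*I*pi/5) + 2*exp(-4*I*pi/5) + exp(4*I*pi/5) + 2*exp(2*I*pi/5))*conj(exp(-2*I*pi/5))]
      = (1/5)[(10) + (2 + 3*exp(-2*I*pi/5) + 2*exp(-4*I*pi/5) + exp(4*I*pi/5) + 2*exp(2*I*pi/5)) + (2 + 3*exp(-4*I*pi/5) + exp(-2*I*pi/5) + 2*exp(4*I*pi/5) + 2*exp(2*I*pi/5)) + (2 + 2*exp(-2*I*pi/5) + 2*exp(-4*I*pi/5) + exp(2*I*pi/5) + 3*exp(4*I*pi/5)) + (2 + 2*exp(-2*I*pi/5) + exp(-4*I*pi/5) + 2*exp(4*I*pi/5) + 3*exp(2*I*pi/5))] = 10/5 = 2
  <chi_rho, chi_2> = (1/5)[1*(10)*conj(1) + 1*(3 + 2*exp(-2*I*pi/5) + exp(-4*I*pi/5) + 2*exp(4*I*pi/5) + 2*exp(2*I*pi/5))*conj(exp(4*I*pi/5)) + 1*(3 + 2*exp(-2*I*pi/5) + 2*exp(-4*I*pi/5) + exp(2*I*pi/5) + 2*exp(4*I*pi/5))*conj(exp(-2*I*pi/5)) + 1*(3 + 2*exp(-4*I*pi/5) + exp(-2*I*pi/5) + 2*exp(4*I*pi/5) + 2*exp(2*I*pi/5))*conj(exp(2*I*pi/5)) + 1*(3 + 2*exp(-2*I*pi/5) + 2*exp(-4*I*pi/5) + exp(4*I*pi/5) + 2*exp(2*I*pi/5))*conj(exp(-4*I*pi/5))]
      = (1/5)[(10) + (2 + 2*exp(-2*I*pi/5) + 3*exp(-4*I*pi/5) + exp(2*I*pi/5) + 2*exp(4*I*pi/5)) + (2 + 2*exp(-2*I*pi/5) + 2*exp(-4*I*pi/5) + exp(4*I*pi/5) + 3*exp(2*I*pi/5)) + (2 + 3*exp(-2*I*pi/5) + exp(-4*I*pi/5) + 2*exp(4*I*pi/5) + 2*exp(2*I*pi/5)) + (2 + 2*exp(-4*I*pi/5) + exp(-2*I*pi/5) + 3*exp(4*I*pi/5) + 2*exp(2*I*pi/5))] = 10/5 = 2
  <chi_rho, chi_3> = (1/5)[1*(10)*conj(1) + 1*(3 + 2*exp(-2*I*pi/5) + exp(-4*I*pi/5) + 2*exp(4*I*pi/5) + 2*exp(2*I*pi/5))*conj(exp(-4*I*pi/5)) + 1*(3 + 2*exp(-2*I*pi/5) + 2*exp(-4*I*pi/5) + exp(2*I*pi/5) + 2*exp(4*I*pi/5))*conj(exp(2*I*pi/5)) + 1*(3 + 2*exp(-4*I*pi/5) + exp(-2*I*pi/5) + 2*exp(4*I*pi/5) + 2*exp(2*I*pi/5))*conj(exp(-2*I*pi/5)) + 1*(3 + 2*exp(-2*I*pi/5) + 2*exp(-4*I*pi/5) + exp(4*I*pi/5) + 2*exp(2*I*pi/5))*conj(exp(4*I*pi/5))]
      = (1/5)[(10) + (1 + 2*exp(-2*I*pi/5) + 2*exp(-4*I*pi/5) + 3*exp(4*I*pi/5) + 2*exp(2*I*pi/5)) + (1 + 3*exp(-2*I*pi/5) + 2*exp(-4*I*pi/5) + 2*exp(4*I*pi/5) + 2*exp(2*I*pi/5)) + (1 + 2*exp(-2*I*pi/5) + 2*exp(-4*I*pi/5) + 2*exp(4*I*pi/5) + 3*exp(2*I*pi/5)) + (1 + 2*exp(-2*I*pi/5) + 3*exp(-4*I*pi/5) + 2*exp(4*I*pi/5) + 2*exp(2*I*pi/5))] = 5/5 = 1
  <chi_rho, chi_4> = (1/5)[1*(10)*conj(1) + 1*(3 + 2*exp(-2*I*pi/5) + exp(-4*I*pi/5) + 2*exp(4*I*pi/5) + 2*exp(2*I*pi/5))*conj(exp(-2*I*pi/5)) + 1*(3 + 2*exp(-2*I*pi/5) + 2*exp(-4*I*pi/5) + exp(2*I*pi/5) + 2*exp(4*I*pi/5))*conj(exp(-4*I*pi/5)) + 1*(3 + 2*exp(-4*I*pi/5) + exp(-2*I*pi/5) + 2*exp(4*I*pi/5) + 2*exp(2*I*pi/5))*conj(exp(4*I*pi/5)) + 1*(3 + 2*exp(-2*I*pi/5) + 2*exp(-4*I*pi/5) + exp(4*I*pi/5) + 2*exp(2*I*pi/5))*conj(exp(2*I*pi/5))]
      = (1/5)[(10) + (2 + 2*exp(-4*I*pi/5) + exp(-2*I*pi/5) + 2*exp(4*I*pi/5) + 3*exp(2*I*pi/5)) + (2 + 2*exp(-2*I*pi/5) + exp(-4*I*pi/5) + 3*exp(4*I*pi/5) + 2*exp(2*I*pi/5)) + (2 + 2*exp(-2*I*pi/5) + 3*exp(-4*I*pi/5) + exp(4*I*pi/5) + 2*exp(2*I*pi/5)) + (2 + 3*exp(-2*I*pi/5) + 2*exp(-4*I*pi/5) + exp(2*I*pi/5) + 2*exp(4*I*pi/5))] = 10/5 = 2
(Exp terms are combined using exp(i*s)*conj(exp(i*t)) = exp(i*(s-t)), and sums of them are collapsed using the identity that for every m > 1 the m distinct m-th roots of unity sum to 0, e.g. 1 + exp(2*I*pi/3) + exp(-2*I*pi/3) = 0.)
Dimension check: dim(rho) = sum (mult * dim) = 3*1 + 2*1 + 2*1 + 1*1 + 2*1 = 10 = chi_rho(e) = 10.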